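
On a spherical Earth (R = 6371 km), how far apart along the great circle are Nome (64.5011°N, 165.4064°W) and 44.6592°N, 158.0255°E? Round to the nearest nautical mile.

Δλ = 158.0255 − -165.4064 = 323.4319°; wrapped into (−180°, 180°]: -36.5681°.
Δφ = 44.6592 − 64.5011 = -19.8419°.
a = sin²(Δφ/2) + cos φ₁ · cos φ₂ · sin²(Δλ/2) = 0.059822.
c = 2·atan2(√a, √(1−a)) = 0.49419 rad → d = 6371·c ≈ 3148.46 km ≈ 1700.03 nmi.

1700 nmi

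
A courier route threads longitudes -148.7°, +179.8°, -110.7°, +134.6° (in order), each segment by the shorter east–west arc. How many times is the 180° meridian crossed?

3

Leg 1: -148.7° → +179.8°, shortest Δλ = -31.5° (west) — crosses 180°.
Leg 2: +179.8° → -110.7°, shortest Δλ = 69.5° (east) — crosses 180°.
Leg 3: -110.7° → +134.6°, shortest Δλ = -114.7° (west) — crosses 180°.
Total crossings: 3.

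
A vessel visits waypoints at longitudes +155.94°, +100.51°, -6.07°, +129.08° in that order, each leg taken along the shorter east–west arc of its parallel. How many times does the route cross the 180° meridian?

Leg 1: +155.94° → +100.51°, shortest Δλ = -55.43° (west) — does not cross 180°.
Leg 2: +100.51° → -6.07°, shortest Δλ = -106.58° (west) — does not cross 180°.
Leg 3: -6.07° → +129.08°, shortest Δλ = 135.15° (east) — does not cross 180°.
Total crossings: 0.

0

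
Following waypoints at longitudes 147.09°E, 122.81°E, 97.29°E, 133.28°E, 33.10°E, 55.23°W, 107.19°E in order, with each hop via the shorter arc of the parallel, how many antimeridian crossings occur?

Leg 1: +147.09° → +122.81°, shortest Δλ = -24.28° (west) — does not cross 180°.
Leg 2: +122.81° → +97.29°, shortest Δλ = -25.52° (west) — does not cross 180°.
Leg 3: +97.29° → +133.28°, shortest Δλ = 35.99° (east) — does not cross 180°.
Leg 4: +133.28° → +33.10°, shortest Δλ = -100.18° (west) — does not cross 180°.
Leg 5: +33.10° → -55.23°, shortest Δλ = -88.33° (west) — does not cross 180°.
Leg 6: -55.23° → +107.19°, shortest Δλ = 162.42° (east) — does not cross 180°.
Total crossings: 0.

0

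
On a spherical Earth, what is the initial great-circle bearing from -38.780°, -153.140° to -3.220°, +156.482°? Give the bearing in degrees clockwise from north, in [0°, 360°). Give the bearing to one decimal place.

Δλ = 156.482 − -153.140 = 309.622°; wrapped into (−180°, 180°]: -50.378°.
θ = atan2( sin Δλ · cos φ₂ , cos φ₁ · sin φ₂ − sin φ₁ · cos φ₂ · cos Δλ )
  = atan2(-0.76905, 0.35501) = -65.221° → normalised to [0°, 360°): 294.779°.

294.8°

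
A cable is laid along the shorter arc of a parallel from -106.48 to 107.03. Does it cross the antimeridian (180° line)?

Naïve |107.03 − -106.48| = 213.51° > 180°, so the shorter arc goes the other way round — across 180°.
Signed shortest Δλ = ((107.03 − -106.48 + 180) mod 360) − 180 = -146.49°.
Going west by 146.49° from -106.48° passes through 180° before reaching +107.03°.

Yes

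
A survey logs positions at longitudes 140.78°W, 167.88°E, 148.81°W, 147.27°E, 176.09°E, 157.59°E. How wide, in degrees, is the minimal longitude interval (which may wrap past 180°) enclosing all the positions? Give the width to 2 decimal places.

71.95°

Sort the longitudes: -148.81°, -140.78°, +147.27°, +157.59°, +167.88°, +176.09°.
Eastward gaps between consecutive values (wrapping around): 8.03°, 288.05°, 10.32°, 10.29°, 8.21°, 35.10°.
Largest gap = 288.05° ⇒ minimal covering band is its complement: 360° − 288.05° = 71.95°.
Band runs from +147.27° eastward to -140.78°, crossing the antimeridian.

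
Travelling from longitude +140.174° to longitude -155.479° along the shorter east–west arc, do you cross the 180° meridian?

Yes

Naïve |-155.479 − 140.174| = 295.653° > 180°, so the shorter arc goes the other way round — across 180°.
Signed shortest Δλ = ((-155.479 − 140.174 + 180) mod 360) − 180 = 64.347°.
Going east by 64.347° from +140.174° passes through 180° before reaching -155.479°.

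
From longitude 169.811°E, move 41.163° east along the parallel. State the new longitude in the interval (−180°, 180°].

Start at +169.811°; shift +41.163° → +210.974°.
+210.974° lies outside (−180°, 180°]; subtract 360° → -149.026°.

149.026°W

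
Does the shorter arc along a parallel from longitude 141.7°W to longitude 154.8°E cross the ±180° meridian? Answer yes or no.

Yes

Naïve |154.8 − -141.7| = 296.5° > 180°, so the shorter arc goes the other way round — across 180°.
Signed shortest Δλ = ((154.8 − -141.7 + 180) mod 360) − 180 = -63.5°.
Going west by 63.5° from -141.7° passes through 180° before reaching +154.8°.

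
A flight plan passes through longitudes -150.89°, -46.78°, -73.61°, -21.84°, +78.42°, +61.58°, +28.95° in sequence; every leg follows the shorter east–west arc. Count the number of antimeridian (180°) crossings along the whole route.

0

Leg 1: -150.89° → -46.78°, shortest Δλ = 104.11° (east) — does not cross 180°.
Leg 2: -46.78° → -73.61°, shortest Δλ = -26.83° (west) — does not cross 180°.
Leg 3: -73.61° → -21.84°, shortest Δλ = 51.77° (east) — does not cross 180°.
Leg 4: -21.84° → +78.42°, shortest Δλ = 100.26° (east) — does not cross 180°.
Leg 5: +78.42° → +61.58°, shortest Δλ = -16.84° (west) — does not cross 180°.
Leg 6: +61.58° → +28.95°, shortest Δλ = -32.63° (west) — does not cross 180°.
Total crossings: 0.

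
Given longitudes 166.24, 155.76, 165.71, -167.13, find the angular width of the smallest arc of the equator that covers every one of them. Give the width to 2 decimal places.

Sort the longitudes: -167.13°, +155.76°, +165.71°, +166.24°.
Eastward gaps between consecutive values (wrapping around): 322.89°, 9.95°, 0.53°, 26.63°.
Largest gap = 322.89° ⇒ minimal covering band is its complement: 360° − 322.89° = 37.11°.
Band runs from +155.76° eastward to -167.13°, crossing the antimeridian.

37.11°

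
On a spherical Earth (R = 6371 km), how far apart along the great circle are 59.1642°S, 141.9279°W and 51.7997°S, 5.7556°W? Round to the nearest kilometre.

Δλ = -5.7556 − -141.9279 = 136.1723°.
Δφ = -51.7997 − -59.1642 = 7.3645°.
a = sin²(Δφ/2) + cos φ₁ · cos φ₂ · sin²(Δλ/2) = 0.276958.
c = 2·atan2(√a, √(1−a)) = 1.10841 rad → d = 6371·c ≈ 7061.69 km.

7062 km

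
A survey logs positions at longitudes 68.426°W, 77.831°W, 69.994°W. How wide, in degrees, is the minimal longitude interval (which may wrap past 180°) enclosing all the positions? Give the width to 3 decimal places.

Sort the longitudes: -77.831°, -69.994°, -68.426°.
Eastward gaps between consecutive values (wrapping around): 7.837°, 1.568°, 350.595°.
Largest gap = 350.595° ⇒ minimal covering band is its complement: 360° − 350.595° = 9.405°.
Band runs from -77.831° eastward to -68.426°.

9.405°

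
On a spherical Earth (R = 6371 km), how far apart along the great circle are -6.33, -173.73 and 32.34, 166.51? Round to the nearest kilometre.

Δλ = 166.51 − -173.73 = 340.24°; wrapped into (−180°, 180°]: -19.76°.
Δφ = 32.34 − -6.33 = 38.67°.
a = sin²(Δφ/2) + cos φ₁ · cos φ₂ · sin²(Δλ/2) = 0.134344.
c = 2·atan2(√a, √(1−a)) = 0.75055 rad → d = 6371·c ≈ 4781.78 km.

4782 km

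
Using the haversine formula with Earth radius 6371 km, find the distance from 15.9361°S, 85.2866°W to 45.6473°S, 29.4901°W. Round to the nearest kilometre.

Δλ = -29.4901 − -85.2866 = 55.7965°.
Δφ = -45.6473 − -15.9361 = -29.7112°.
a = sin²(Δφ/2) + cos φ₁ · cos φ₂ · sin²(Δλ/2) = 0.212901.
c = 2·atan2(√a, √(1−a)) = 0.95917 rad → d = 6371·c ≈ 6110.88 km.

6111 km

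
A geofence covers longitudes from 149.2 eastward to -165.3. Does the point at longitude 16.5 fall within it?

Band width going east from +149.2° to -165.3°: ((-165.3 − 149.2) mod 360) = 45.5°.
Offset of +16.5° east of the west edge: ((16.5 − 149.2) mod 360) = 227.3°.
227.3° > 45.5° ⇒ outside.

No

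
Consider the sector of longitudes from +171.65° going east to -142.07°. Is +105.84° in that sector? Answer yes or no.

No

Band width going east from +171.65° to -142.07°: ((-142.07 − 171.65) mod 360) = 46.28°.
Offset of +105.84° east of the west edge: ((105.84 − 171.65) mod 360) = 294.19°.
294.19° > 46.28° ⇒ outside.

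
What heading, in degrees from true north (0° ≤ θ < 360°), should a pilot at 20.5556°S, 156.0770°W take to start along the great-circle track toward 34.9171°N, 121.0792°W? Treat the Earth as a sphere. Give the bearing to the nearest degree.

31°

Δλ = -121.0792 − -156.0770 = 34.9978°.
θ = atan2( sin Δλ · cos φ₂ , cos φ₁ · sin φ₂ − sin φ₁ · cos φ₂ · cos Δλ )
  = atan2(0.47030, 0.77179) = 31.356° → normalised to [0°, 360°): 31.356°.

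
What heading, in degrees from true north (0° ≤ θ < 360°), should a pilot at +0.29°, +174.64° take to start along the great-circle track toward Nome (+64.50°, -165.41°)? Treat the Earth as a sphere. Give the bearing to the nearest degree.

9°

Δλ = -165.41 − 174.64 = -340.05°; wrapped into (−180°, 180°]: 19.95°.
θ = atan2( sin Δλ · cos φ₂ , cos φ₁ · sin φ₂ − sin φ₁ · cos φ₂ · cos Δλ )
  = atan2(0.14689, 0.90053) = 9.264° → normalised to [0°, 360°): 9.264°.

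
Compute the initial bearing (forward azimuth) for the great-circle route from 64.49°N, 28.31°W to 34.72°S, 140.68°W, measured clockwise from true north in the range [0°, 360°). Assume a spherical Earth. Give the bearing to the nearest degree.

Δλ = -140.68 − -28.31 = -112.37°.
θ = atan2( sin Δλ · cos φ₂ , cos φ₁ · sin φ₂ − sin φ₁ · cos φ₂ · cos Δλ )
  = atan2(-0.76009, 0.03703) = -87.211° → normalised to [0°, 360°): 272.789°.

273°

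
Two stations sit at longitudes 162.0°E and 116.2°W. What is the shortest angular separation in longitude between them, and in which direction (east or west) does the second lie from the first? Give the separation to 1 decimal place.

Raw difference: -116.2 − 162.0 = -278.2°.
Normalise into (−180°, 180°]: -278.2° + 360° = 81.8°.
Positive ⇒ the second point lies to the east; separation 81.8°.

81.8° east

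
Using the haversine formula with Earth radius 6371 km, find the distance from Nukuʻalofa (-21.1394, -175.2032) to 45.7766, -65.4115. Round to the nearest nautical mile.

Δλ = -65.4115 − -175.2032 = 109.7917°.
Δφ = 45.7766 − -21.1394 = 66.9160°.
a = sin²(Δφ/2) + cos φ₁ · cos φ₂ · sin²(Δλ/2) = 0.739355.
c = 2·atan2(√a, √(1−a)) = 2.06998 rad → d = 6371·c ≈ 13187.86 km ≈ 7120.87 nmi.

7121 nmi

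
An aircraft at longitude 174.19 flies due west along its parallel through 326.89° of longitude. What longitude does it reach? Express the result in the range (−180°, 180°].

-152.70°

Start at +174.19°; shift −326.89° → -152.70°.
-152.70° already lies in (−180°, 180°].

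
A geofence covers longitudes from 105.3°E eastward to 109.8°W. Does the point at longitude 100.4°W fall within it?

Band width going east from +105.3° to -109.8°: ((-109.8 − 105.3) mod 360) = 144.9°.
Offset of -100.4° east of the west edge: ((-100.4 − 105.3) mod 360) = 154.3°.
154.3° > 144.9° ⇒ outside.

No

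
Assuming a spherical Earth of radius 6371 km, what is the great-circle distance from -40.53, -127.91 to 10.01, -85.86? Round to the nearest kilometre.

7085 km

Δλ = -85.86 − -127.91 = 42.05°.
Δφ = 10.01 − -40.53 = 50.54°.
a = sin²(Δφ/2) + cos φ₁ · cos φ₂ · sin²(Δλ/2) = 0.278576.
c = 2·atan2(√a, √(1−a)) = 1.11202 rad → d = 6371·c ≈ 7084.71 km.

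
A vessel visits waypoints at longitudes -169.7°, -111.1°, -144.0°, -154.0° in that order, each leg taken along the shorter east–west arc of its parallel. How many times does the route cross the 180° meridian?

Leg 1: -169.7° → -111.1°, shortest Δλ = 58.6° (east) — does not cross 180°.
Leg 2: -111.1° → -144.0°, shortest Δλ = -32.9° (west) — does not cross 180°.
Leg 3: -144.0° → -154.0°, shortest Δλ = -10.0° (west) — does not cross 180°.
Total crossings: 0.

0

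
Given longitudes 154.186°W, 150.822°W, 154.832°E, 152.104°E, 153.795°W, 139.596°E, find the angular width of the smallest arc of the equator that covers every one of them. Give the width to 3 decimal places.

69.582°

Sort the longitudes: -154.186°, -153.795°, -150.822°, +139.596°, +152.104°, +154.832°.
Eastward gaps between consecutive values (wrapping around): 0.391°, 2.973°, 290.418°, 12.508°, 2.728°, 50.982°.
Largest gap = 290.418° ⇒ minimal covering band is its complement: 360° − 290.418° = 69.582°.
Band runs from +139.596° eastward to -150.822°, crossing the antimeridian.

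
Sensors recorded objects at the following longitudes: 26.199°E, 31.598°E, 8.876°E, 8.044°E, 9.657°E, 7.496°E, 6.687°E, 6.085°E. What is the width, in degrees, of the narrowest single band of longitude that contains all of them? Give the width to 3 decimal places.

25.513°

Sort the longitudes: +6.085°, +6.687°, +7.496°, +8.044°, +8.876°, +9.657°, +26.199°, +31.598°.
Eastward gaps between consecutive values (wrapping around): 0.602°, 0.809°, 0.548°, 0.832°, 0.781°, 16.542°, 5.399°, 334.487°.
Largest gap = 334.487° ⇒ minimal covering band is its complement: 360° − 334.487° = 25.513°.
Band runs from +6.085° eastward to +31.598°.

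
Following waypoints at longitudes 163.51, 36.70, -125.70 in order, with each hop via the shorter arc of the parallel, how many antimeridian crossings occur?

0

Leg 1: +163.51° → +36.70°, shortest Δλ = -126.81° (west) — does not cross 180°.
Leg 2: +36.70° → -125.70°, shortest Δλ = -162.4° (west) — does not cross 180°.
Total crossings: 0.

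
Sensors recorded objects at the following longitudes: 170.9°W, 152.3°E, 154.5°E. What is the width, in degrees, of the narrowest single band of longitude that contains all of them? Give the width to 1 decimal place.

Sort the longitudes: -170.9°, +152.3°, +154.5°.
Eastward gaps between consecutive values (wrapping around): 323.2°, 2.2°, 34.6°.
Largest gap = 323.2° ⇒ minimal covering band is its complement: 360° − 323.2° = 36.8°.
Band runs from +152.3° eastward to -170.9°, crossing the antimeridian.

36.8°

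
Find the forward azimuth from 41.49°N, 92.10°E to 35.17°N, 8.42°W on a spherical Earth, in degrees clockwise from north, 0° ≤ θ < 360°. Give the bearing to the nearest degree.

Δλ = -8.42 − 92.10 = -100.52°.
θ = atan2( sin Δλ · cos φ₂ , cos φ₁ · sin φ₂ − sin φ₁ · cos φ₂ · cos Δλ )
  = atan2(-0.80371, 0.53034) = -56.580° → normalised to [0°, 360°): 303.420°.

303°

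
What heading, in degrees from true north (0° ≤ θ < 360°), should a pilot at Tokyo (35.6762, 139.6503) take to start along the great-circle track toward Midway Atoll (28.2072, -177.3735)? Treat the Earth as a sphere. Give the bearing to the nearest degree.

Δλ = -177.3735 − 139.6503 = -317.0238°; wrapped into (−180°, 180°]: 42.9762°.
θ = atan2( sin Δλ · cos φ₂ , cos φ₁ · sin φ₂ − sin φ₁ · cos φ₂ · cos Δλ )
  = atan2(0.60074, 0.00793) = 89.243° → normalised to [0°, 360°): 89.243°.

89°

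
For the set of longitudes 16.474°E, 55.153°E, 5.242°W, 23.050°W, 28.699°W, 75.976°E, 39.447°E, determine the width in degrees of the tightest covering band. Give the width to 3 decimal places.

Sort the longitudes: -28.699°, -23.050°, -5.242°, +16.474°, +39.447°, +55.153°, +75.976°.
Eastward gaps between consecutive values (wrapping around): 5.649°, 17.808°, 21.716°, 22.973°, 15.706°, 20.823°, 255.325°.
Largest gap = 255.325° ⇒ minimal covering band is its complement: 360° − 255.325° = 104.675°.
Band runs from -28.699° eastward to +75.976°.

104.675°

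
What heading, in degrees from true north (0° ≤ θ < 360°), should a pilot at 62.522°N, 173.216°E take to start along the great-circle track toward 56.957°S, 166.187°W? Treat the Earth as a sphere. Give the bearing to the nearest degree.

167°

Δλ = -166.187 − 173.216 = -339.403°; wrapped into (−180°, 180°]: 20.597°.
θ = atan2( sin Δλ · cos φ₂ , cos φ₁ · sin φ₂ − sin φ₁ · cos φ₂ · cos Δλ )
  = atan2(0.19182, -0.83961) = 167.131° → normalised to [0°, 360°): 167.131°.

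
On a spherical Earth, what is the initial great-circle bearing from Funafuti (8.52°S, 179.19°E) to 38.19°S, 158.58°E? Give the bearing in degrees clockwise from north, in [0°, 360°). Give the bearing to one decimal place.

Δλ = 158.58 − 179.19 = -20.61°.
θ = atan2( sin Δλ · cos φ₂ , cos φ₁ · sin φ₂ − sin φ₁ · cos φ₂ · cos Δλ )
  = atan2(-0.27666, -0.50246) = -151.162° → normalised to [0°, 360°): 208.838°.

208.8°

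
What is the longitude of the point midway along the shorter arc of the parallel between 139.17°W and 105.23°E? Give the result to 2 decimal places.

163.03°E

Signed shortest Δλ from -139.17° to +105.23° is -115.60°.
Midpoint longitude = -139.17° + (-115.60°)/2 = -139.17° − 57.80° = -196.97°.
Normalise into (−180°, 180°]: +163.03°.
(The naïve average (-139.17 + +105.23)/2 = -16.97° is on the wrong side of the globe.)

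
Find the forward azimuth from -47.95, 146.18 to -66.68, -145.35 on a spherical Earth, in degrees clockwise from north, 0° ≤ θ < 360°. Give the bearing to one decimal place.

Δλ = -145.35 − 146.18 = -291.53°; wrapped into (−180°, 180°]: 68.47°.
θ = atan2( sin Δλ · cos φ₂ , cos φ₁ · sin φ₂ − sin φ₁ · cos φ₂ · cos Δλ )
  = atan2(0.36824, -0.50719) = 144.018° → normalised to [0°, 360°): 144.018°.

144.0°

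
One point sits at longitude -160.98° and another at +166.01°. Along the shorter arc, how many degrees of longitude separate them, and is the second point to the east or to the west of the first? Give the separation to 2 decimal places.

Raw difference: 166.01 − -160.98 = 326.99°.
Normalise into (−180°, 180°]: 326.99° − 360° = -33.01°.
Negative ⇒ the second point lies to the west; separation 33.01°.

33.01° west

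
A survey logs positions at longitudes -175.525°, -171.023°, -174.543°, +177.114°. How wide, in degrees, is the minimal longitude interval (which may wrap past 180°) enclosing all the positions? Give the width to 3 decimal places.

Sort the longitudes: -175.525°, -174.543°, -171.023°, +177.114°.
Eastward gaps between consecutive values (wrapping around): 0.982°, 3.520°, 348.137°, 7.361°.
Largest gap = 348.137° ⇒ minimal covering band is its complement: 360° − 348.137° = 11.863°.
Band runs from +177.114° eastward to -171.023°, crossing the antimeridian.

11.863°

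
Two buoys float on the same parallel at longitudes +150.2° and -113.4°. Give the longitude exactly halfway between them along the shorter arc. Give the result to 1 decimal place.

-161.6°

Signed shortest Δλ from +150.2° to -113.4° is +96.4°.
Midpoint longitude = +150.2° + (+96.4°)/2 = +150.2° + 48.2° = +198.4°.
Normalise into (−180°, 180°]: -161.6°.
(The naïve average (+150.2 + -113.4)/2 = 18.4° is on the wrong side of the globe.)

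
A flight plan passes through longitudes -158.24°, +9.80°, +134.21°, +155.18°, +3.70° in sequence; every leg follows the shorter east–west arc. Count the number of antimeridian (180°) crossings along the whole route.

Leg 1: -158.24° → +9.80°, shortest Δλ = 168.04° (east) — does not cross 180°.
Leg 2: +9.80° → +134.21°, shortest Δλ = 124.41° (east) — does not cross 180°.
Leg 3: +134.21° → +155.18°, shortest Δλ = 20.97° (east) — does not cross 180°.
Leg 4: +155.18° → +3.70°, shortest Δλ = -151.48° (west) — does not cross 180°.
Total crossings: 0.

0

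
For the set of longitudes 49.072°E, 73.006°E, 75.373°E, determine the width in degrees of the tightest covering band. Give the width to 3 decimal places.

Sort the longitudes: +49.072°, +73.006°, +75.373°.
Eastward gaps between consecutive values (wrapping around): 23.934°, 2.367°, 333.699°.
Largest gap = 333.699° ⇒ minimal covering band is its complement: 360° − 333.699° = 26.301°.
Band runs from +49.072° eastward to +75.373°.

26.301°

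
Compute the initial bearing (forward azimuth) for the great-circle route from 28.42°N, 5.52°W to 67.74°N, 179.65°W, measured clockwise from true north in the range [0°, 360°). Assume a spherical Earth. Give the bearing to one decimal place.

357.8°

Δλ = -179.65 − -5.52 = -174.13°.
θ = atan2( sin Δλ · cos φ₂ , cos φ₁ · sin φ₂ − sin φ₁ · cos φ₂ · cos Δλ )
  = atan2(-0.03874, 0.99328) = -2.234° → normalised to [0°, 360°): 357.766°.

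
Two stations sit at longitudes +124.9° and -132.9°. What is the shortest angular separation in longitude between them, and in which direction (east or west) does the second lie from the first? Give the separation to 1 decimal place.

102.2° east

Raw difference: -132.9 − 124.9 = -257.8°.
Normalise into (−180°, 180°]: -257.8° + 360° = 102.2°.
Positive ⇒ the second point lies to the east; separation 102.2°.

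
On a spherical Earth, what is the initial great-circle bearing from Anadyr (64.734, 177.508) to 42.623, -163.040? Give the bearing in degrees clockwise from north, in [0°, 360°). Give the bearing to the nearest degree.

144°

Δλ = -163.040 − 177.508 = -340.548°; wrapped into (−180°, 180°]: 19.452°.
θ = atan2( sin Δλ · cos φ₂ , cos φ₁ · sin φ₂ − sin φ₁ · cos φ₂ · cos Δλ )
  = atan2(0.24504, -0.33842) = 144.093° → normalised to [0°, 360°): 144.093°.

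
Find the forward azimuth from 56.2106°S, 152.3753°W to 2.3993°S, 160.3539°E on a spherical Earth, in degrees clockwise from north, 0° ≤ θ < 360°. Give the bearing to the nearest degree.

Δλ = 160.3539 − -152.3753 = 312.7292°; wrapped into (−180°, 180°]: -47.2708°.
θ = atan2( sin Δλ · cos φ₂ , cos φ₁ · sin φ₂ − sin φ₁ · cos φ₂ · cos Δλ )
  = atan2(-0.73392, 0.54014) = -53.648° → normalised to [0°, 360°): 306.352°.

306°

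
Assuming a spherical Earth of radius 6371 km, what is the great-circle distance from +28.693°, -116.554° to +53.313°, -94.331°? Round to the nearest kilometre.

Δλ = -94.331 − -116.554 = 22.223°.
Δφ = 53.313 − 28.693 = 24.620°.
a = sin²(Δφ/2) + cos φ₁ · cos φ₂ · sin²(Δλ/2) = 0.064919.
c = 2·atan2(√a, √(1−a)) = 0.51527 rad → d = 6371·c ≈ 3282.76 km.

3283 km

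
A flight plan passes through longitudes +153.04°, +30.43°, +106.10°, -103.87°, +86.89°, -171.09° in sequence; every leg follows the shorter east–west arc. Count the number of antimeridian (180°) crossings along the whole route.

Leg 1: +153.04° → +30.43°, shortest Δλ = -122.61° (west) — does not cross 180°.
Leg 2: +30.43° → +106.10°, shortest Δλ = 75.67° (east) — does not cross 180°.
Leg 3: +106.10° → -103.87°, shortest Δλ = 150.03° (east) — crosses 180°.
Leg 4: -103.87° → +86.89°, shortest Δλ = -169.24° (west) — crosses 180°.
Leg 5: +86.89° → -171.09°, shortest Δλ = 102.02° (east) — crosses 180°.
Total crossings: 3.

3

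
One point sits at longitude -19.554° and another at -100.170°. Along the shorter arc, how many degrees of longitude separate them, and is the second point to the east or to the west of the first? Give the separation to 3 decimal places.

80.616° west

Raw difference: -100.170 − -19.554 = -80.616°.
Normalise into (−180°, 180°]: -80.616° stays -80.616°.
Negative ⇒ the second point lies to the west; separation 80.616°.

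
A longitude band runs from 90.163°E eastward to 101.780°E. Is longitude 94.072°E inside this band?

Yes

Band width going east from +90.163° to +101.780°: ((101.780 − 90.163) mod 360) = 11.617°.
Offset of +94.072° east of the west edge: ((94.072 − 90.163) mod 360) = 3.909°.
3.909° ≤ 11.617° ⇒ inside.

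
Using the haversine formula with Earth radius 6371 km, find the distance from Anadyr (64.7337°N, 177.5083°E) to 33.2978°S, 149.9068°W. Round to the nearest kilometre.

Δλ = -149.9068 − 177.5083 = -327.4151°; wrapped into (−180°, 180°]: 32.5849°.
Δφ = -33.2978 − 64.7337 = -98.0315°.
a = sin²(Δφ/2) + cos φ₁ · cos φ₂ · sin²(Δλ/2) = 0.597936.
c = 2·atan2(√a, √(1−a)) = 1.76794 rad → d = 6371·c ≈ 11263.57 km.

11264 km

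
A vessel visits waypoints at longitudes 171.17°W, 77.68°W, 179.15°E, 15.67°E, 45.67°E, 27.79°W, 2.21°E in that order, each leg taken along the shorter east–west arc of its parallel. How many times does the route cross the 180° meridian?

Leg 1: -171.17° → -77.68°, shortest Δλ = 93.49° (east) — does not cross 180°.
Leg 2: -77.68° → +179.15°, shortest Δλ = -103.17° (west) — crosses 180°.
Leg 3: +179.15° → +15.67°, shortest Δλ = -163.48° (west) — does not cross 180°.
Leg 4: +15.67° → +45.67°, shortest Δλ = 30.0° (east) — does not cross 180°.
Leg 5: +45.67° → -27.79°, shortest Δλ = -73.46° (west) — does not cross 180°.
Leg 6: -27.79° → +2.21°, shortest Δλ = 30.0° (east) — does not cross 180°.
Total crossings: 1.

1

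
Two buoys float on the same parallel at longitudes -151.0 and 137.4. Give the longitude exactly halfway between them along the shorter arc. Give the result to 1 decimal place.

Signed shortest Δλ from -151.0° to +137.4° is -71.6°.
Midpoint longitude = -151.0° + (-71.6°)/2 = -151.0° − 35.8° = -186.8°.
Normalise into (−180°, 180°]: +173.2°.
(The naïve average (-151.0 + +137.4)/2 = -6.8° is on the wrong side of the globe.)

+173.2°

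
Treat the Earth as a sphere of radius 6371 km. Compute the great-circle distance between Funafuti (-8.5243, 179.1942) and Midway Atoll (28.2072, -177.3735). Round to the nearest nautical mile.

2214 nmi

Δλ = -177.3735 − 179.1942 = -356.5677°; wrapped into (−180°, 180°]: 3.4323°.
Δφ = 28.2072 − -8.5243 = 36.7315°.
a = sin²(Δφ/2) + cos φ₁ · cos φ₂ · sin²(Δλ/2) = 0.100058.
c = 2·atan2(√a, √(1−a)) = 0.64369 rad → d = 6371·c ≈ 4100.98 km ≈ 2214.35 nmi.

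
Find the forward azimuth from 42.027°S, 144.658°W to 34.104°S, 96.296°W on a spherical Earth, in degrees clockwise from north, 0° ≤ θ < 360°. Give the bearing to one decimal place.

Δλ = -96.296 − -144.658 = 48.362°.
θ = atan2( sin Δλ · cos φ₂ , cos φ₁ · sin φ₂ − sin φ₁ · cos φ₂ · cos Δλ )
  = atan2(0.61883, -0.04818) = 94.452° → normalised to [0°, 360°): 94.452°.

94.5°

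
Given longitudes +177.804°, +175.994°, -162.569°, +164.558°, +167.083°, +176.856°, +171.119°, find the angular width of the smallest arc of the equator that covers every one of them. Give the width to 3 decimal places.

Sort the longitudes: -162.569°, +164.558°, +167.083°, +171.119°, +175.994°, +176.856°, +177.804°.
Eastward gaps between consecutive values (wrapping around): 327.127°, 2.525°, 4.036°, 4.875°, 0.862°, 0.948°, 19.627°.
Largest gap = 327.127° ⇒ minimal covering band is its complement: 360° − 327.127° = 32.873°.
Band runs from +164.558° eastward to -162.569°, crossing the antimeridian.

32.873°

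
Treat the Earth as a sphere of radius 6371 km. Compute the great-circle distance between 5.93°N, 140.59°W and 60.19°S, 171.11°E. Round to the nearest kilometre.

8468 km

Δλ = 171.11 − -140.59 = 311.70°; wrapped into (−180°, 180°]: -48.30°.
Δφ = -60.19 − 5.93 = -66.12°.
a = sin²(Δφ/2) + cos φ₁ · cos φ₂ · sin²(Δλ/2) = 0.380355.
c = 2·atan2(√a, √(1−a)) = 1.32916 rad → d = 6371·c ≈ 8468.09 km.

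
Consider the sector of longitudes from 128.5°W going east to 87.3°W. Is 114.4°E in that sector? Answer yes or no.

No

Band width going east from -128.5° to -87.3°: ((-87.3 − -128.5) mod 360) = 41.2°.
Offset of +114.4° east of the west edge: ((114.4 − -128.5) mod 360) = 242.9°.
242.9° > 41.2° ⇒ outside.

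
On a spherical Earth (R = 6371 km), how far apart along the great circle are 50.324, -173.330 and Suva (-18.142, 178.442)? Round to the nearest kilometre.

Δλ = 178.442 − -173.330 = 351.772°; wrapped into (−180°, 180°]: -8.228°.
Δφ = -18.142 − 50.324 = -68.466°.
a = sin²(Δφ/2) + cos φ₁ · cos φ₂ · sin²(Δλ/2) = 0.319596.
c = 2·atan2(√a, √(1−a)) = 1.20166 rad → d = 6371·c ≈ 7655.79 km.

7656 km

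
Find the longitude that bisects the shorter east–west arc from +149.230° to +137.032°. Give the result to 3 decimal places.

Signed shortest Δλ from +149.230° to +137.032° is -12.198°.
Midpoint longitude = +149.230° + (-12.198°)/2 = +149.230° − 6.099° = +143.131°.

+143.131°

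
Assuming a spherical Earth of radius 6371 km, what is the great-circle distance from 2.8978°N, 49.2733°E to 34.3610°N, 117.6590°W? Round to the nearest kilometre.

Δλ = -117.6590 − 49.2733 = -166.9323°.
Δφ = 34.3610 − 2.8978 = 31.4632°.
a = sin²(Δφ/2) + cos φ₁ · cos φ₂ · sin²(Δλ/2) = 0.887279.
c = 2·atan2(√a, √(1−a)) = 2.45681 rad → d = 6371·c ≈ 15652.36 km.

15652 km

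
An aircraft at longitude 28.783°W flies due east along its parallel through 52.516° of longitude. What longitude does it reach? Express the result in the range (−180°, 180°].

23.733°E

Start at -28.783°; shift +52.516° → +23.733°.
+23.733° already lies in (−180°, 180°].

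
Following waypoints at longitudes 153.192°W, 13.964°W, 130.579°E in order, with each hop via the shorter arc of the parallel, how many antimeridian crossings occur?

0

Leg 1: -153.192° → -13.964°, shortest Δλ = 139.228° (east) — does not cross 180°.
Leg 2: -13.964° → +130.579°, shortest Δλ = 144.543° (east) — does not cross 180°.
Total crossings: 0.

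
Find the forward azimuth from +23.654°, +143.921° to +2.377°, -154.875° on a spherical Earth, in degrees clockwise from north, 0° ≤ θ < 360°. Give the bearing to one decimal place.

100.0°

Δλ = -154.875 − 143.921 = -298.796°; wrapped into (−180°, 180°]: 61.204°.
θ = atan2( sin Δλ · cos φ₂ , cos φ₁ · sin φ₂ − sin φ₁ · cos φ₂ · cos Δλ )
  = atan2(0.87559, -0.15510) = 100.045° → normalised to [0°, 360°): 100.045°.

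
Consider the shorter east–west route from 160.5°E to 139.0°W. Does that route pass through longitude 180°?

Yes

Naïve |-139.0 − 160.5| = 299.5° > 180°, so the shorter arc goes the other way round — across 180°.
Signed shortest Δλ = ((-139.0 − 160.5 + 180) mod 360) − 180 = 60.5°.
Going east by 60.5° from +160.5° passes through 180° before reaching -139.0°.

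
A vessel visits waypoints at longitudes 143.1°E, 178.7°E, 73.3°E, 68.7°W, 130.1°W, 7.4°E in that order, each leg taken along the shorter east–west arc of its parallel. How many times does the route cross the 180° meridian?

0

Leg 1: +143.1° → +178.7°, shortest Δλ = 35.6° (east) — does not cross 180°.
Leg 2: +178.7° → +73.3°, shortest Δλ = -105.4° (west) — does not cross 180°.
Leg 3: +73.3° → -68.7°, shortest Δλ = -142.0° (west) — does not cross 180°.
Leg 4: -68.7° → -130.1°, shortest Δλ = -61.4° (west) — does not cross 180°.
Leg 5: -130.1° → +7.4°, shortest Δλ = 137.5° (east) — does not cross 180°.
Total crossings: 0.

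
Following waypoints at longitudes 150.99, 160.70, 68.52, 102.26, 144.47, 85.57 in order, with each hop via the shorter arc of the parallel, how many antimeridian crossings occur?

Leg 1: +150.99° → +160.70°, shortest Δλ = 9.71° (east) — does not cross 180°.
Leg 2: +160.70° → +68.52°, shortest Δλ = -92.18° (west) — does not cross 180°.
Leg 3: +68.52° → +102.26°, shortest Δλ = 33.74° (east) — does not cross 180°.
Leg 4: +102.26° → +144.47°, shortest Δλ = 42.21° (east) — does not cross 180°.
Leg 5: +144.47° → +85.57°, shortest Δλ = -58.9° (west) — does not cross 180°.
Total crossings: 0.

0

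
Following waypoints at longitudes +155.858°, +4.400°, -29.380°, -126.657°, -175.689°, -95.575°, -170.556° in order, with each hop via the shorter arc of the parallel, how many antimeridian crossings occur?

0

Leg 1: +155.858° → +4.400°, shortest Δλ = -151.458° (west) — does not cross 180°.
Leg 2: +4.400° → -29.380°, shortest Δλ = -33.78° (west) — does not cross 180°.
Leg 3: -29.380° → -126.657°, shortest Δλ = -97.277° (west) — does not cross 180°.
Leg 4: -126.657° → -175.689°, shortest Δλ = -49.032° (west) — does not cross 180°.
Leg 5: -175.689° → -95.575°, shortest Δλ = 80.114° (east) — does not cross 180°.
Leg 6: -95.575° → -170.556°, shortest Δλ = -74.981° (west) — does not cross 180°.
Total crossings: 0.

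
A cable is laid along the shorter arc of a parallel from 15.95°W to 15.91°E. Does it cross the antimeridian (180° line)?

Signed shortest Δλ = ((15.91 − -15.95 + 180) mod 360) − 180 = 31.86°.
Going east by 31.86° from -15.95° reaches +15.91° without touching 180°.

No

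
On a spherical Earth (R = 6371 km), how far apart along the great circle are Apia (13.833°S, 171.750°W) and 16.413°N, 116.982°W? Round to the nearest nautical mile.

3721 nmi

Δλ = -116.982 − -171.750 = 54.768°.
Δφ = 16.413 − -13.833 = 30.246°.
a = sin²(Δφ/2) + cos φ₁ · cos φ₂ · sin²(Δλ/2) = 0.265114.
c = 2·atan2(√a, √(1−a)) = 1.08176 rad → d = 6371·c ≈ 6891.91 km ≈ 3721.34 nmi.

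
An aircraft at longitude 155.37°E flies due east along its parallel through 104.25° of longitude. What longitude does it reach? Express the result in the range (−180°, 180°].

Start at +155.37°; shift +104.25° → +259.62°.
+259.62° lies outside (−180°, 180°]; subtract 360° → -100.38°.

100.38°W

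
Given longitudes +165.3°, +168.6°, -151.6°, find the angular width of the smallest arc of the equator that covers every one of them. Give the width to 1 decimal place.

43.1°

Sort the longitudes: -151.6°, +165.3°, +168.6°.
Eastward gaps between consecutive values (wrapping around): 316.9°, 3.3°, 39.8°.
Largest gap = 316.9° ⇒ minimal covering band is its complement: 360° − 316.9° = 43.1°.
Band runs from +165.3° eastward to -151.6°, crossing the antimeridian.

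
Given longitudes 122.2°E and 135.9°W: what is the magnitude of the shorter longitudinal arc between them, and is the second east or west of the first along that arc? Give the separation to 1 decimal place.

101.9° east

Raw difference: -135.9 − 122.2 = -258.1°.
Normalise into (−180°, 180°]: -258.1° + 360° = 101.9°.
Positive ⇒ the second point lies to the east; separation 101.9°.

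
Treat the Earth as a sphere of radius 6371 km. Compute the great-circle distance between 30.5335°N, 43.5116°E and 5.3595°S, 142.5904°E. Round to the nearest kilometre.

Δλ = 142.5904 − 43.5116 = 99.0788°.
Δφ = -5.3595 − 30.5335 = -35.8930°.
a = sin²(Δφ/2) + cos φ₁ · cos φ₂ · sin²(Δλ/2) = 0.591386.
c = 2·atan2(√a, √(1−a)) = 1.75460 rad → d = 6371·c ≈ 11178.56 km.

11179 km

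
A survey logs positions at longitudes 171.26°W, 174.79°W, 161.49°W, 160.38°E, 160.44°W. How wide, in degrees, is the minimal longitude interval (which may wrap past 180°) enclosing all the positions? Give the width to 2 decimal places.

39.18°

Sort the longitudes: -174.79°, -171.26°, -161.49°, -160.44°, +160.38°.
Eastward gaps between consecutive values (wrapping around): 3.53°, 9.77°, 1.05°, 320.82°, 24.83°.
Largest gap = 320.82° ⇒ minimal covering band is its complement: 360° − 320.82° = 39.18°.
Band runs from +160.38° eastward to -160.44°, crossing the antimeridian.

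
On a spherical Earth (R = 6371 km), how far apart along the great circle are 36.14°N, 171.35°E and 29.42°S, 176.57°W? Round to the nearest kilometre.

Δλ = -176.57 − 171.35 = -347.92°; wrapped into (−180°, 180°]: 12.08°.
Δφ = -29.42 − 36.14 = -65.56°.
a = sin²(Δφ/2) + cos φ₁ · cos φ₂ · sin²(Δλ/2) = 0.300918.
c = 2·atan2(√a, √(1−a)) = 1.16128 rad → d = 6371·c ≈ 7398.53 km.

7399 km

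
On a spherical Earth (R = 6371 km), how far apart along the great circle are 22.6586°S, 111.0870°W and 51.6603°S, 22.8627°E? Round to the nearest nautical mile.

5731 nmi

Δλ = 22.8627 − -111.0870 = 133.9497°.
Δφ = -51.6603 − -22.6586 = -29.0017°.
a = sin²(Δφ/2) + cos φ₁ · cos φ₂ · sin²(Δλ/2) = 0.547565.
c = 2·atan2(√a, √(1−a)) = 1.66607 rad → d = 6371·c ≈ 10614.54 km ≈ 5731.39 nmi.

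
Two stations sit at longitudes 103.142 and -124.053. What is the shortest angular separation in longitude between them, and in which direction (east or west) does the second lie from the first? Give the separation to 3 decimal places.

Raw difference: -124.053 − 103.142 = -227.195°.
Normalise into (−180°, 180°]: -227.195° + 360° = 132.805°.
Positive ⇒ the second point lies to the east; separation 132.805°.

132.805° east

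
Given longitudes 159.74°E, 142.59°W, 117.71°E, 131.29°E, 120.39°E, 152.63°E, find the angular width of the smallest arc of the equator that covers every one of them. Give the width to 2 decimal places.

Sort the longitudes: -142.59°, +117.71°, +120.39°, +131.29°, +152.63°, +159.74°.
Eastward gaps between consecutive values (wrapping around): 260.30°, 2.68°, 10.90°, 21.34°, 7.11°, 57.67°.
Largest gap = 260.30° ⇒ minimal covering band is its complement: 360° − 260.30° = 99.70°.
Band runs from +117.71° eastward to -142.59°, crossing the antimeridian.

99.70°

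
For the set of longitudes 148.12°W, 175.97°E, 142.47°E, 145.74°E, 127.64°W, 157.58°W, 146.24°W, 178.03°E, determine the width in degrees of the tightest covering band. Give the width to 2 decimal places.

Sort the longitudes: -157.58°, -148.12°, -146.24°, -127.64°, +142.47°, +145.74°, +175.97°, +178.03°.
Eastward gaps between consecutive values (wrapping around): 9.46°, 1.88°, 18.60°, 270.11°, 3.27°, 30.23°, 2.06°, 24.39°.
Largest gap = 270.11° ⇒ minimal covering band is its complement: 360° − 270.11° = 89.89°.
Band runs from +142.47° eastward to -127.64°, crossing the antimeridian.

89.89°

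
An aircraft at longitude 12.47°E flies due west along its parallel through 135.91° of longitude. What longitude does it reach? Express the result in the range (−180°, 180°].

Start at +12.47°; shift −135.91° → -123.44°.
-123.44° already lies in (−180°, 180°].

123.44°W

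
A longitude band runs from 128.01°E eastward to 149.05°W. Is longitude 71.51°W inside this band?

No

Band width going east from +128.01° to -149.05°: ((-149.05 − 128.01) mod 360) = 82.94°.
Offset of -71.51° east of the west edge: ((-71.51 − 128.01) mod 360) = 160.48°.
160.48° > 82.94° ⇒ outside.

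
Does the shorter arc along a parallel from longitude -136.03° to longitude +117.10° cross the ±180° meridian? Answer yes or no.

Yes

Naïve |117.10 − -136.03| = 253.13° > 180°, so the shorter arc goes the other way round — across 180°.
Signed shortest Δλ = ((117.10 − -136.03 + 180) mod 360) − 180 = -106.87°.
Going west by 106.87° from -136.03° passes through 180° before reaching +117.10°.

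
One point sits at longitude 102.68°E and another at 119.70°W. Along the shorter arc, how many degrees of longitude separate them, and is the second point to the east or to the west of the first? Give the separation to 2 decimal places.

Raw difference: -119.70 − 102.68 = -222.38°.
Normalise into (−180°, 180°]: -222.38° + 360° = 137.62°.
Positive ⇒ the second point lies to the east; separation 137.62°.

137.62° east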